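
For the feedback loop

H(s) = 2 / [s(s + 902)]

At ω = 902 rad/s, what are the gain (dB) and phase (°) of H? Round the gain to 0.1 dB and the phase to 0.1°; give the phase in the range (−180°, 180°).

-115.2 dB, -135.0°

At s = jω = j902:
pole (s+902): 902 + j902 → |·| = √(902²+902²) = √1627208 ≈ 1275.6, ∠ = arctan(902/902) ≈ 45.00°
pole at origin: |s| = 902, ∠ = 90.00° (in denominator)
|H| = 2 / 1.1506e+06 ≈ 1.7382e-06
Gain = 20 log₁₀(1.7382e-06) ≈ -115.20 dB
∠H = 0.00° − 135.00° = -135.00°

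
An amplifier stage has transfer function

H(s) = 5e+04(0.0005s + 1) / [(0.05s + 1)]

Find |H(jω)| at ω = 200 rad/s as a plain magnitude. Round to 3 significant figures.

At ω = 200 rad/s:
zero (1 + j200·0.0005) = 1 + j0.1 → |·| ≈ 1.005, ∠ ≈ 5.71°
pole (1 + j200·0.05) = 1 + j10 → |·| ≈ 10.05, ∠ ≈ 84.29°
|H| = 5e+04 · 1.005 / (10.05) ≈ 5000

5.00e+03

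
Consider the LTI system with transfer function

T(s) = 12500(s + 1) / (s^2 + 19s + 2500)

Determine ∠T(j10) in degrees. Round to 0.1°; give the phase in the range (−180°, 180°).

At s = jω = j10:
zero (s+1): 1 + j10 → |·| = √(1²+10²) = √101 ≈ 10.05, ∠ = arctan(10/1) ≈ 84.29°
quadratic: (j10)² + 19·j10 + 2500 = 2400 + j190 → |·| ≈ 2407.5, ∠ ≈ 4.53°
∠T = 84.29° − 4.53° = 79.76°

79.8°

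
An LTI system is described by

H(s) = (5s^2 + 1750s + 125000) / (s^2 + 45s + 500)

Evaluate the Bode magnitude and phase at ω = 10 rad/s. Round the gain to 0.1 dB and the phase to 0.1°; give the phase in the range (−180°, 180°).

46.4 dB, -40.4°

Substitute s = j10:
Numerator: 5(j10)^2 + 1750(j10) + 125000 = 124500 + j17500
Denominator: (j10)^2 + 45(j10) + 500 = 400 + j450
|N| = √(124500² + 17500²) ≈ 1.2572e+05, ∠N ≈ 8.00°
|D| = √(400² + 450²) ≈ 602.08, ∠D ≈ 48.37°
|H| = 1.2572e+05 / 602.08 ≈ 208.81
Gain = 20 log₁₀(208.81) ≈ 46.40 dB
∠H = 8.00° − 48.37° = -40.37°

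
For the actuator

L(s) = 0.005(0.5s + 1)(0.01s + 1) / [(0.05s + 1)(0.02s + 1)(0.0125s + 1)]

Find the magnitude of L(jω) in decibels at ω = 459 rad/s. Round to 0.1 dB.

At ω = 459 rad/s:
zero (1 + j459·0.5) = 1 + j229.5 → |·| ≈ 229.5, ∠ ≈ 89.75°
zero (1 + j459·0.01) = 1 + j4.59 → |·| ≈ 4.6977, ∠ ≈ 77.71°
pole (1 + j459·0.05) = 1 + j22.95 → |·| ≈ 22.972, ∠ ≈ 87.51°
pole (1 + j459·0.02) = 1 + j9.18 → |·| ≈ 9.2343, ∠ ≈ 83.78°
pole (1 + j459·0.0125) = 1 + j5.7375 → |·| ≈ 5.824, ∠ ≈ 80.11°
|L| = 0.005 · 229.5 · 4.6977 / (22.972 · 9.2343 · 5.824) ≈ 0.0043633
Gain = 20 log₁₀(0.0043633) ≈ -47.20 dB

-47.2 dB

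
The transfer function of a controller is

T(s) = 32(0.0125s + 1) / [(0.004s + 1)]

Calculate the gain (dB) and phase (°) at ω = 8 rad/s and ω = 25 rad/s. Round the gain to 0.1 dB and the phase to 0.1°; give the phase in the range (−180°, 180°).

At ω = 8 rad/s:
zero (1 + j8·0.0125) = 1 + j0.1 → |·| ≈ 1.005, ∠ ≈ 5.71°
pole (1 + j8·0.004) = 1 + j0.032 → |·| ≈ 1.0005, ∠ ≈ 1.83°
|T| = 32 · 1.005 / (1.0005) ≈ 32.144
Gain = 20 log₁₀(32.144) ≈ 30.14 dB
∠T = (5.71°) − (1.83°) = 3.88°

At ω = 25 rad/s:
zero (1 + j25·0.0125) = 1 + j0.3125 → |·| ≈ 1.0477, ∠ ≈ 17.35°
pole (1 + j25·0.004) = 1 + j0.1 → |·| ≈ 1.005, ∠ ≈ 5.71°
|T| = 32 · 1.0477 / (1.005) ≈ 33.36
Gain = 20 log₁₀(33.36) ≈ 30.46 dB
∠T = (17.35°) − (5.71°) = 11.64°

ω = 8: 30.1 dB, 3.9°; ω = 25: 30.5 dB, 11.6°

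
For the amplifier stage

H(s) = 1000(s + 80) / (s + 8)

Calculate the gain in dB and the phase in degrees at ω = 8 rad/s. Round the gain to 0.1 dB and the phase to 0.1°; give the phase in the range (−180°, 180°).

77.0 dB, -39.3°

At s = jω = j8:
zero (s+80): 80 + j8 → |·| = √(80²+8²) = √6464 ≈ 80.399, ∠ = arctan(8/80) ≈ 5.71°
pole (s+8): 8 + j8 → |·| = √(8²+8²) = √128 ≈ 11.314, ∠ = arctan(8/8) ≈ 45.00°
|H| = 1000 · 80.399 / 11.314 ≈ 7106.2
Gain = 20 log₁₀(7106.2) ≈ 77.03 dB
∠H = 5.71° − 45.00° = -39.29°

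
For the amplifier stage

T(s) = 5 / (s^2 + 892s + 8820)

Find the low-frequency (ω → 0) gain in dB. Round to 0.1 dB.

T(0) = 5 / 8820 ≈ 0.00056689
20 log₁₀(0.00056689) ≈ -64.93 dB

-64.9 dB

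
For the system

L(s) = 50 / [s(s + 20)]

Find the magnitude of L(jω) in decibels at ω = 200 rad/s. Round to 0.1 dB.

At s = jω = j200:
pole (s+20): 20 + j200 → |·| = √(20²+200²) = √40400 ≈ 201, ∠ = arctan(200/20) ≈ 84.29°
pole at origin: |s| = 200, ∠ = 90.00° (in denominator)
|L| = 50 / 40200 ≈ 0.0012438
Gain = 20 log₁₀(0.0012438) ≈ -58.10 dB

-58.1 dB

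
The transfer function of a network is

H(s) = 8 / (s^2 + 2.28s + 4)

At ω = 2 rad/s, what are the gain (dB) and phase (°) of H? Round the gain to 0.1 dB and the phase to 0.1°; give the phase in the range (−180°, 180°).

4.9 dB, -90.0°

At s = jω = j2:
quadratic: (j2)² + 2.28·j2 + 4 = 0 + j4.56 → |·| ≈ 4.56, ∠ ≈ 90.00°
|H| = 8 / 4.56 ≈ 1.7544
Gain = 20 log₁₀(1.7544) ≈ 4.88 dB
∠H = 0.00° − 90.00° = -90.00°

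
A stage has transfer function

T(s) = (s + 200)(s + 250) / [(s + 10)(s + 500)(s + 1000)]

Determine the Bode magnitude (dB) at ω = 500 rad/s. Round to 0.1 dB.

At s = jω = j500:
zero (s+200): 200 + j500 → |·| = √(200²+500²) = √290000 ≈ 538.52, ∠ = arctan(500/200) ≈ 68.20°
zero (s+250): 250 + j500 → |·| = √(250²+500²) = √312500 ≈ 559.02, ∠ = arctan(500/250) ≈ 63.43°
pole (s+10): 10 + j500 → |·| = √(10²+500²) = √250100 ≈ 500.1, ∠ = arctan(500/10) ≈ 88.85°
pole (s+500): 500 + j500 → |·| = √(500²+500²) = √500000 ≈ 707.11, ∠ = arctan(500/500) ≈ 45.00°
pole (s+1000): 1000 + j500 → |·| = √(1000²+500²) = √1250000 ≈ 1118, ∠ = arctan(500/1000) ≈ 26.57°
|T| = 1 · 3.0104e+05 / 3.9535e+08 ≈ 0.00076145
Gain = 20 log₁₀(0.00076145) ≈ -62.37 dB

-62.4 dB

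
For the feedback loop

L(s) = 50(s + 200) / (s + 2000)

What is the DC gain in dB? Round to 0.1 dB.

14.0 dB

L(0) = 50·200 / (2000) = 5
20 log₁₀(5) ≈ 13.98 dB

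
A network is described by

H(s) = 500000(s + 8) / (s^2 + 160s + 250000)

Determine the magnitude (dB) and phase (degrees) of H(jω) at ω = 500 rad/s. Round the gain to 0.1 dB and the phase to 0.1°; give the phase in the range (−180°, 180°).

69.9 dB, -0.9°

At s = jω = j500:
zero (s+8): 8 + j500 → |·| = √(8²+500²) = √250064 ≈ 500.06, ∠ = arctan(500/8) ≈ 89.08°
quadratic: (j500)² + 160·j500 + 250000 = 0 + j80000 → |·| ≈ 80000, ∠ ≈ 90.00°
|H| = 500000 · 500.06 / 80000 ≈ 3125.4
Gain = 20 log₁₀(3125.4) ≈ 69.90 dB
∠H = 89.08° − 90.00° = -0.92°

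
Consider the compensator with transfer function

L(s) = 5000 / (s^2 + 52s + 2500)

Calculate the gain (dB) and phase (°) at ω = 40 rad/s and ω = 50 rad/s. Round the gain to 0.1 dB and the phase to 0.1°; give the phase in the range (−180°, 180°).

ω = 40: 6.9 dB, -66.6°; ω = 50: 5.7 dB, -90.0°

At s = jω = j40:
quadratic: (j40)² + 52·j40 + 2500 = 900 + j2080 → |·| ≈ 2266.4, ∠ ≈ 66.60°
|L| = 5000 / 2266.4 ≈ 2.2061
Gain = 20 log₁₀(2.2061) ≈ 6.87 dB
∠L = 0.00° − 66.60° = -66.60°

At s = jω = j50:
quadratic: (j50)² + 52·j50 + 2500 = 0 + j2600 → |·| ≈ 2600, ∠ ≈ 90.00°
|L| = 5000 / 2600 ≈ 1.9231
Gain = 20 log₁₀(1.9231) ≈ 5.68 dB
∠L = 0.00° − 90.00° = -90.00°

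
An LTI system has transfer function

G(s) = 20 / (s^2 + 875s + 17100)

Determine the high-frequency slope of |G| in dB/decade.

-40 dB/decade

Each pole contributes −20 dB/decade at high frequency; each zero contributes +20 dB/decade.
Net: 0 zero(s) − 2 pole(s) → -40 dB/decade.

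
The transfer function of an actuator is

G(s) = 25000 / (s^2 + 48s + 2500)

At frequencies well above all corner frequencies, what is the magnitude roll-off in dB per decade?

-40 dB/decade

Each pole contributes −20 dB/decade at high frequency; each zero contributes +20 dB/decade.
Net: 0 zero(s) − 2 pole(s) → -40 dB/decade.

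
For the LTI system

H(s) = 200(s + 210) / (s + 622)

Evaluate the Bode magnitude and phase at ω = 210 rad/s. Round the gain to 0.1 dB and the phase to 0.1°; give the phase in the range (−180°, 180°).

39.1 dB, 26.3°

At s = jω = j210:
zero (s+210): 210 + j210 → |·| = √(210²+210²) = √88200 ≈ 296.98, ∠ = arctan(210/210) ≈ 45.00°
pole (s+622): 622 + j210 → |·| = √(622²+210²) = √430984 ≈ 656.49, ∠ = arctan(210/622) ≈ 18.66°
|H| = 200 · 296.98 / 656.49 ≈ 90.475
Gain = 20 log₁₀(90.475) ≈ 39.13 dB
∠H = 45.00° − 18.66° = 26.34°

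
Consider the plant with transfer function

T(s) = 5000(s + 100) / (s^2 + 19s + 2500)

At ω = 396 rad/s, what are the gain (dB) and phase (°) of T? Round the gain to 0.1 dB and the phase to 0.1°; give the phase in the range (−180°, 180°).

22.4 dB, -101.4°

At s = jω = j396:
zero (s+100): 100 + j396 → |·| = √(100²+396²) = √166816 ≈ 408.43, ∠ = arctan(396/100) ≈ 75.83°
quadratic: (j396)² + 19·j396 + 2500 = -154316 + j7524 → |·| ≈ 1.545e+05, ∠ ≈ 177.21°
|T| = 5000 · 408.43 / 1.545e+05 ≈ 13.218
Gain = 20 log₁₀(13.218) ≈ 22.42 dB
∠T = 75.83° − 177.21° = -101.38°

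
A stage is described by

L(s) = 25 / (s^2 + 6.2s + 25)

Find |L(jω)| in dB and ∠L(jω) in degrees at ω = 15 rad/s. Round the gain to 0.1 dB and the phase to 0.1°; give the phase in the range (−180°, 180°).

At s = jω = j15:
quadratic: (j15)² + 6.2·j15 + 25 = -200 + j93 → |·| ≈ 220.57, ∠ ≈ 155.06°
|L| = 25 / 220.57 ≈ 0.11334
Gain = 20 log₁₀(0.11334) ≈ -18.91 dB
∠L = 0.00° − 155.06° = -155.06°

-18.9 dB, -155.1°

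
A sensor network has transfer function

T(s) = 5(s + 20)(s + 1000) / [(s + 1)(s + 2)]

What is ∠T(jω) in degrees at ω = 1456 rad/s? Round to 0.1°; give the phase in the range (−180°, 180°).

-35.2°

At s = jω = j1456:
zero (s+20): 20 + j1456 → |·| = √(20²+1456²) = √2120336 ≈ 1456.1, ∠ = arctan(1456/20) ≈ 89.21°
zero (s+1000): 1000 + j1456 → |·| = √(1000²+1456²) = √3119936 ≈ 1766.3, ∠ = arctan(1456/1000) ≈ 55.52°
pole (s+1): 1 + j1456 → |·| = √(1²+1456²) = √2119937 ≈ 1456, ∠ = arctan(1456/1) ≈ 89.96°
pole (s+2): 2 + j1456 → |·| = √(2²+1456²) = √2119940 ≈ 1456, ∠ = arctan(1456/2) ≈ 89.92°
∠T = 144.73° − 179.88° = -35.15°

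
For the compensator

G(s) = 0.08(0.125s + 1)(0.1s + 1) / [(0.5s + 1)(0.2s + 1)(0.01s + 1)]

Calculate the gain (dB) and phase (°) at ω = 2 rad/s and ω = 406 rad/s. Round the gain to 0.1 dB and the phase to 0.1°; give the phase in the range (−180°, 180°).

ω = 2: -25.2 dB, -42.6°; ω = 406: -52.4 dB, -77.7°

At ω = 2 rad/s:
zero (1 + j2·0.125) = 1 + j0.25 → |·| ≈ 1.0308, ∠ ≈ 14.04°
zero (1 + j2·0.1) = 1 + j0.2 → |·| ≈ 1.0198, ∠ ≈ 11.31°
pole (1 + j2·0.5) = 1 + j1 → |·| ≈ 1.4142, ∠ ≈ 45.00°
pole (1 + j2·0.2) = 1 + j0.4 → |·| ≈ 1.077, ∠ ≈ 21.80°
pole (1 + j2·0.01) = 1 + j0.02 → |·| ≈ 1.0002, ∠ ≈ 1.15°
|G| = 0.08 · 1.0308 · 1.0198 / (1.4142 · 1.077 · 1.0002) ≈ 0.055203
Gain = 20 log₁₀(0.055203) ≈ -25.16 dB
∠G = (14.04° + 11.31°) − (45.00° + 21.80° + 1.15°) = -42.60°

At ω = 406 rad/s:
zero (1 + j406·0.125) = 1 + j50.75 → |·| ≈ 50.76, ∠ ≈ 88.87°
zero (1 + j406·0.1) = 1 + j40.6 → |·| ≈ 40.612, ∠ ≈ 88.59°
pole (1 + j406·0.5) = 1 + j203 → |·| ≈ 203, ∠ ≈ 89.72°
pole (1 + j406·0.2) = 1 + j81.2 → |·| ≈ 81.206, ∠ ≈ 89.29°
pole (1 + j406·0.01) = 1 + j4.06 → |·| ≈ 4.1813, ∠ ≈ 76.16°
|G| = 0.08 · 50.76 · 40.612 / (203 · 81.206 · 4.1813) ≈ 0.0023926
Gain = 20 log₁₀(0.0023926) ≈ -52.42 dB
∠G = (88.87° + 88.59°) − (89.72° + 89.29° + 76.16°) = -77.71°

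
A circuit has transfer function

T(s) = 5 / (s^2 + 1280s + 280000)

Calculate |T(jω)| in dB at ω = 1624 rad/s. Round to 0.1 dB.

-116.0 dB

Substitute s = j1624:
Numerator: 5 = 5 + j0
Denominator: (j1624)^2 + 1280(j1624) + 280000 = -2357376 + j2078720
|N| = √(5² + 0²) ≈ 5, ∠N ≈ 0.00°
|D| = √(2357376² + 2078720²) ≈ 3.143e+06, ∠D ≈ 138.59°
|T| = 5 / 3.143e+06 ≈ 1.5908e-06
Gain = 20 log₁₀(1.5908e-06) ≈ -115.97 dB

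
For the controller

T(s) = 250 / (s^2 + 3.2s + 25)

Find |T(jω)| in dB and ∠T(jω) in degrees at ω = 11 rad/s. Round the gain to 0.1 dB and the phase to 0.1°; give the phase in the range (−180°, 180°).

At s = jω = j11:
quadratic: (j11)² + 3.2·j11 + 25 = -96 + j35.2 → |·| ≈ 102.25, ∠ ≈ 159.86°
|T| = 250 / 102.25 ≈ 2.445
Gain = 20 log₁₀(2.445) ≈ 7.77 dB
∠T = 0.00° − 159.86° = -159.86°

7.8 dB, -159.9°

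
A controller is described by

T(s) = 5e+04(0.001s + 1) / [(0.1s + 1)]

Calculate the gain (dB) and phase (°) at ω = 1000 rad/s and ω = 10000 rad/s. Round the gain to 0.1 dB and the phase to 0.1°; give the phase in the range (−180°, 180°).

ω = 1000: 57.0 dB, -44.4°; ω = 10000: 54.0 dB, -5.7°

At ω = 1000 rad/s:
zero (1 + j1000·0.001) = 1 + j1 → |·| ≈ 1.4142, ∠ ≈ 45.00°
pole (1 + j1000·0.1) = 1 + j100 → |·| ≈ 100, ∠ ≈ 89.43°
|T| = 5e+04 · 1.4142 / (100) ≈ 707.1
Gain = 20 log₁₀(707.1) ≈ 56.99 dB
∠T = (45.00°) − (89.43°) = -44.43°

At ω = 10000 rad/s:
zero (1 + j10000·0.001) = 1 + j10 → |·| ≈ 10.05, ∠ ≈ 84.29°
pole (1 + j10000·0.1) = 1 + j1000 → |·| ≈ 1000, ∠ ≈ 89.94°
|T| = 5e+04 · 10.05 / (1000) ≈ 502.5
Gain = 20 log₁₀(502.5) ≈ 54.02 dB
∠T = (84.29°) − (89.94°) = -5.65°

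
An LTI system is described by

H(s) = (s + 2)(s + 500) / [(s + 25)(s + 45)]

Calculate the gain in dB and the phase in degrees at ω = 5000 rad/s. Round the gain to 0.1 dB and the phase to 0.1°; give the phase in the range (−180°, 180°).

At s = jω = j5000:
zero (s+2): 2 + j5000 → |·| = √(2²+5000²) = √25000004 ≈ 5000, ∠ = arctan(5000/2) ≈ 89.98°
zero (s+500): 500 + j5000 → |·| = √(500²+5000²) = √25250000 ≈ 5024.9, ∠ = arctan(5000/500) ≈ 84.29°
pole (s+25): 25 + j5000 → |·| = √(25²+5000²) = √25000625 ≈ 5000.1, ∠ = arctan(5000/25) ≈ 89.71°
pole (s+45): 45 + j5000 → |·| = √(45²+5000²) = √25002025 ≈ 5000.2, ∠ = arctan(5000/45) ≈ 89.48°
|H| = 1 · 2.5124e+07 / 2.5002e+07 ≈ 1.0049
Gain = 20 log₁₀(1.0049) ≈ 0.04 dB
∠H = 174.27° − 179.19° = -4.92°

0.0 dB, -4.9°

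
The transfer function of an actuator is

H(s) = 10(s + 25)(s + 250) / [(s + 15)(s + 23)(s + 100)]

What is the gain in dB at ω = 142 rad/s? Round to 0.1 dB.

At s = jω = j142:
zero (s+25): 25 + j142 → |·| = √(25²+142²) = √20789 ≈ 144.18, ∠ = arctan(142/25) ≈ 80.02°
zero (s+250): 250 + j142 → |·| = √(250²+142²) = √82664 ≈ 287.51, ∠ = arctan(142/250) ≈ 29.60°
pole (s+15): 15 + j142 → |·| = √(15²+142²) = √20389 ≈ 142.79, ∠ = arctan(142/15) ≈ 83.97°
pole (s+23): 23 + j142 → |·| = √(23²+142²) = √20693 ≈ 143.85, ∠ = arctan(142/23) ≈ 80.80°
pole (s+100): 100 + j142 → |·| = √(100²+142²) = √30164 ≈ 173.68, ∠ = arctan(142/100) ≈ 54.85°
|H| = 10 · 41453 / 3.5674e+06 ≈ 0.1162
Gain = 20 log₁₀(0.1162) ≈ -18.70 dB

-18.7 dB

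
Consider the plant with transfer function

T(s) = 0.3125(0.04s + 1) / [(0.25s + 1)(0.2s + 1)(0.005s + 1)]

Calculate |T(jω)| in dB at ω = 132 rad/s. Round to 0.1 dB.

-55.9 dB

At ω = 132 rad/s:
zero (1 + j132·0.04) = 1 + j5.28 → |·| ≈ 5.3739, ∠ ≈ 79.28°
pole (1 + j132·0.25) = 1 + j33 → |·| ≈ 33.015, ∠ ≈ 88.26°
pole (1 + j132·0.2) = 1 + j26.4 → |·| ≈ 26.419, ∠ ≈ 87.83°
pole (1 + j132·0.005) = 1 + j0.66 → |·| ≈ 1.1982, ∠ ≈ 33.42°
|T| = 0.3125 · 5.3739 / (33.015 · 26.419 · 1.1982) ≈ 0.0016069
Gain = 20 log₁₀(0.0016069) ≈ -55.88 dB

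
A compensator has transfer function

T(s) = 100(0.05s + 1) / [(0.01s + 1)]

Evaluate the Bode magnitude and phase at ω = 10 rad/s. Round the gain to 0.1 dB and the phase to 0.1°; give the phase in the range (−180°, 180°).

40.9 dB, 20.9°

At ω = 10 rad/s:
zero (1 + j10·0.05) = 1 + j0.5 → |·| ≈ 1.118, ∠ ≈ 26.57°
pole (1 + j10·0.01) = 1 + j0.1 → |·| ≈ 1.005, ∠ ≈ 5.71°
|T| = 100 · 1.118 / (1.005) ≈ 111.24
Gain = 20 log₁₀(111.24) ≈ 40.93 dB
∠T = (26.57°) − (5.71°) = 20.86°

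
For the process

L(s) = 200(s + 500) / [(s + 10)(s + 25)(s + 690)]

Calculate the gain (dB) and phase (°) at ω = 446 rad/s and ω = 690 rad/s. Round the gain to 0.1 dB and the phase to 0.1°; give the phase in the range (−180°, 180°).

At s = jω = j446:
zero (s+500): 500 + j446 → |·| = √(500²+446²) = √448916 ≈ 670.01, ∠ = arctan(446/500) ≈ 41.73°
pole (s+10): 10 + j446 → |·| = √(10²+446²) = √199016 ≈ 446.11, ∠ = arctan(446/10) ≈ 88.72°
pole (s+25): 25 + j446 → |·| = √(25²+446²) = √199541 ≈ 446.7, ∠ = arctan(446/25) ≈ 86.79°
pole (s+690): 690 + j446 → |·| = √(690²+446²) = √675016 ≈ 821.59, ∠ = arctan(446/690) ≈ 32.88°
|L| = 200 · 670.01 / 1.6372e+08 ≈ 0.00081848
Gain = 20 log₁₀(0.00081848) ≈ -61.74 dB
∠L = 41.73° − 208.39° = -166.66°

At s = jω = j690:
zero (s+500): 500 + j690 → |·| = √(500²+690²) = √726100 ≈ 852.12, ∠ = arctan(690/500) ≈ 54.07°
pole (s+10): 10 + j690 → |·| = √(10²+690²) = √476200 ≈ 690.07, ∠ = arctan(690/10) ≈ 89.17°
pole (s+25): 25 + j690 → |·| = √(25²+690²) = √476725 ≈ 690.45, ∠ = arctan(690/25) ≈ 87.92°
pole (s+690): 690 + j690 → |·| = √(690²+690²) = √952200 ≈ 975.81, ∠ = arctan(690/690) ≈ 45.00°
|L| = 200 · 852.12 / 4.6493e+08 ≈ 0.00036656
Gain = 20 log₁₀(0.00036656) ≈ -68.72 dB
∠L = 54.07° − 222.09° = -168.02°

ω = 446: -61.7 dB, -166.7°; ω = 690: -68.7 dB, -168.0°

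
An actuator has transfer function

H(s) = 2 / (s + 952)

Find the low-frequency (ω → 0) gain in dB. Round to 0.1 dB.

H(0) = 2 / (952) ≈ 0.0021008
20 log₁₀(0.0021008) ≈ -53.55 dB

-53.6 dB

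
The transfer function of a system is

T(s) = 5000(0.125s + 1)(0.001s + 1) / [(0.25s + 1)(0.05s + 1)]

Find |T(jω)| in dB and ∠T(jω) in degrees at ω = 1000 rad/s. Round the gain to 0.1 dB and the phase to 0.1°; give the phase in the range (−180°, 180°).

At ω = 1000 rad/s:
zero (1 + j1000·0.125) = 1 + j125 → |·| ≈ 125, ∠ ≈ 89.54°
zero (1 + j1000·0.001) = 1 + j1 → |·| ≈ 1.4142, ∠ ≈ 45.00°
pole (1 + j1000·0.25) = 1 + j250 → |·| ≈ 250, ∠ ≈ 89.77°
pole (1 + j1000·0.05) = 1 + j50 → |·| ≈ 50.01, ∠ ≈ 88.85°
|T| = 5000 · 125 · 1.4142 / (250 · 50.01) ≈ 70.696
Gain = 20 log₁₀(70.696) ≈ 36.99 dB
∠T = (89.54° + 45.00°) − (89.77° + 88.85°) = -44.08°

37.0 dB, -44.1°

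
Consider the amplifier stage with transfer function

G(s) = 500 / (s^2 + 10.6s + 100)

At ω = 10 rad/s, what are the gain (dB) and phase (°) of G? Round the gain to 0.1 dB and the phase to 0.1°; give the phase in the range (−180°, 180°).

At s = jω = j10:
quadratic: (j10)² + 10.6·j10 + 100 = 0 + j106 → |·| ≈ 106, ∠ ≈ 90.00°
|G| = 500 / 106 ≈ 4.717
Gain = 20 log₁₀(4.717) ≈ 13.47 dB
∠G = 0.00° − 90.00° = -90.00°

13.5 dB, -90.0°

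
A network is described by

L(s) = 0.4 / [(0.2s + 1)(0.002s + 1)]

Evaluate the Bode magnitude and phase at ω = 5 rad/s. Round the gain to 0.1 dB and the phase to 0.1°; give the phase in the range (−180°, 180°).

-11.0 dB, -45.6°

At ω = 5 rad/s:
pole (1 + j5·0.2) = 1 + j1 → |·| ≈ 1.4142, ∠ ≈ 45.00°
pole (1 + j5·0.002) = 1 + j0.01 → |·| ≈ 1, ∠ ≈ 0.57°
|L| = 0.4 · 1 / (1.4142 · 1) ≈ 0.28285
Gain = 20 log₁₀(0.28285) ≈ -10.97 dB
∠L = (0°) − (45.00° + 0.57°) = -45.57°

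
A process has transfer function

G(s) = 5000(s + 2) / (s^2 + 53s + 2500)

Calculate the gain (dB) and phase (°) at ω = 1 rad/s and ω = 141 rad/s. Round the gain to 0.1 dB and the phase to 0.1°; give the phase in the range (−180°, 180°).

At s = jω = j1:
zero (s+2): 2 + j1 → |·| = √(2²+1²) = √5 ≈ 2.2361, ∠ = arctan(1/2) ≈ 26.57°
quadratic: (j1)² + 53·j1 + 2500 = 2499 + j53 → |·| ≈ 2499.6, ∠ ≈ 1.21°
|G| = 5000 · 2.2361 / 2499.6 ≈ 4.4729
Gain = 20 log₁₀(4.4729) ≈ 13.01 dB
∠G = 26.57° − 1.21° = 25.36°

At s = jω = j141:
zero (s+2): 2 + j141 → |·| = √(2²+141²) = √19885 ≈ 141.01, ∠ = arctan(141/2) ≈ 89.19°
quadratic: (j141)² + 53·j141 + 2500 = -17381 + j7473 → |·| ≈ 18919, ∠ ≈ 156.73°
|G| = 5000 · 141.01 / 18919 ≈ 37.267
Gain = 20 log₁₀(37.267) ≈ 31.43 dB
∠G = 89.19° − 156.73° = -67.54°

ω = 1: 13.0 dB, 25.4°; ω = 141: 31.4 dB, -67.5°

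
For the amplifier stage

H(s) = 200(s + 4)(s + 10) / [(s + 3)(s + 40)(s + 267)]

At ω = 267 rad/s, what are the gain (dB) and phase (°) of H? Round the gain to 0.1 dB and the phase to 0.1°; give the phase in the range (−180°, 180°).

At s = jω = j267:
zero (s+4): 4 + j267 → |·| = √(4²+267²) = √71305 ≈ 267.03, ∠ = arctan(267/4) ≈ 89.14°
zero (s+10): 10 + j267 → |·| = √(10²+267²) = √71389 ≈ 267.19, ∠ = arctan(267/10) ≈ 87.86°
pole (s+3): 3 + j267 → |·| = √(3²+267²) = √71298 ≈ 267.02, ∠ = arctan(267/3) ≈ 89.36°
pole (s+40): 40 + j267 → |·| = √(40²+267²) = √72889 ≈ 269.98, ∠ = arctan(267/40) ≈ 81.48°
pole (s+267): 267 + j267 → |·| = √(267²+267²) = √142578 ≈ 377.6, ∠ = arctan(267/267) ≈ 45.00°
|H| = 200 · 71348 / 2.7221e+07 ≈ 0.52421
Gain = 20 log₁₀(0.52421) ≈ -5.61 dB
∠H = 177.00° − 215.84° = -38.84°

-5.6 dB, -38.8°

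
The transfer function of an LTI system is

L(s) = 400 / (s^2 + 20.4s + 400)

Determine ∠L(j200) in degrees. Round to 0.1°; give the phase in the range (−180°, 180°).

-174.1°

At s = jω = j200:
quadratic: (j200)² + 20.4·j200 + 400 = -39600 + j4080 → |·| ≈ 39810, ∠ ≈ 174.12°
∠L = 0.00° − 174.12° = -174.12°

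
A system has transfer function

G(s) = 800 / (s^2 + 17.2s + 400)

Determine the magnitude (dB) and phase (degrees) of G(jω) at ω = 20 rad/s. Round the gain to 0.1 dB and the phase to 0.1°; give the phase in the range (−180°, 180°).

7.3 dB, -90.0°

At s = jω = j20:
quadratic: (j20)² + 17.2·j20 + 400 = 0 + j344 → |·| ≈ 344, ∠ ≈ 90.00°
|G| = 800 / 344 ≈ 2.3256
Gain = 20 log₁₀(2.3256) ≈ 7.33 dB
∠G = 0.00° − 90.00° = -90.00°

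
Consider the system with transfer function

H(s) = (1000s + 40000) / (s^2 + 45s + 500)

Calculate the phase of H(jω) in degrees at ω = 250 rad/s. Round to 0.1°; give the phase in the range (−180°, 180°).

-88.8°

Substitute s = j250:
Numerator: 1000(j250) + 40000 = 40000 + j250000
Denominator: (j250)^2 + 45(j250) + 500 = -62000 + j11250
|N| = √(40000² + 250000²) ≈ 2.5318e+05, ∠N ≈ 80.91°
|D| = √(62000² + 11250²) ≈ 63012, ∠D ≈ 169.72°
∠H = 80.91° − 169.72° = -88.81°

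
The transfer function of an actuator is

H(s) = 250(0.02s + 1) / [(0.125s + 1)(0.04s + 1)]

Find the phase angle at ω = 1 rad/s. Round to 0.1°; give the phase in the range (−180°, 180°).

-8.3°

At ω = 1 rad/s:
zero (1 + j1·0.02) = 1 + j0.02 → |·| ≈ 1.0002, ∠ ≈ 1.15°
pole (1 + j1·0.125) = 1 + j0.125 → |·| ≈ 1.0078, ∠ ≈ 7.13°
pole (1 + j1·0.04) = 1 + j0.04 → |·| ≈ 1.0008, ∠ ≈ 2.29°
∠H = (1.15°) − (7.13° + 2.29°) = -8.27°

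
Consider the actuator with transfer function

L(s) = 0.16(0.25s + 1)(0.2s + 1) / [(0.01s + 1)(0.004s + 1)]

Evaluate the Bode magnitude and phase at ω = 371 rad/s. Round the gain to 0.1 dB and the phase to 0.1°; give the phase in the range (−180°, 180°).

44.1 dB, 47.7°

At ω = 371 rad/s:
zero (1 + j371·0.25) = 1 + j92.75 → |·| ≈ 92.755, ∠ ≈ 89.38°
zero (1 + j371·0.2) = 1 + j74.2 → |·| ≈ 74.207, ∠ ≈ 89.23°
pole (1 + j371·0.01) = 1 + j3.71 → |·| ≈ 3.8424, ∠ ≈ 74.91°
pole (1 + j371·0.004) = 1 + j1.484 → |·| ≈ 1.7895, ∠ ≈ 56.03°
|L| = 0.16 · 92.755 · 74.207 / (3.8424 · 1.7895) ≈ 160.17
Gain = 20 log₁₀(160.17) ≈ 44.09 dB
∠L = (89.38° + 89.23°) − (74.91° + 56.03°) = 47.67°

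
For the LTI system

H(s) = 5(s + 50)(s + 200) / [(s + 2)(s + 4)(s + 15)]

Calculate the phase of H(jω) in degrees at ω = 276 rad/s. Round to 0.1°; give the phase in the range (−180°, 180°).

At s = jω = j276:
zero (s+50): 50 + j276 → |·| = √(50²+276²) = √78676 ≈ 280.49, ∠ = arctan(276/50) ≈ 79.73°
zero (s+200): 200 + j276 → |·| = √(200²+276²) = √116176 ≈ 340.85, ∠ = arctan(276/200) ≈ 54.07°
pole (s+2): 2 + j276 → |·| = √(2²+276²) = √76180 ≈ 276.01, ∠ = arctan(276/2) ≈ 89.58°
pole (s+4): 4 + j276 → |·| = √(4²+276²) = √76192 ≈ 276.03, ∠ = arctan(276/4) ≈ 89.17°
pole (s+15): 15 + j276 → |·| = √(15²+276²) = √76401 ≈ 276.41, ∠ = arctan(276/15) ≈ 86.89°
∠H = 133.80° − 265.64° = -131.84°

-131.8°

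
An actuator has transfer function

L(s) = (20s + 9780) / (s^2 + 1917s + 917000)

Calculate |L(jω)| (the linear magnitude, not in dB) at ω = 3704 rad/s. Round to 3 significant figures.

Substitute s = j3704:
Numerator: 20(j3704) + 9780 = 9780 + j74080
Denominator: (j3704)^2 + 1917(j3704) + 917000 = -12802616 + j7100568
|N| = √(9780² + 74080²) ≈ 74723, ∠N ≈ 82.48°
|D| = √(12802616² + 7100568²) ≈ 1.464e+07, ∠D ≈ 150.99°
|L| = 74723 / 1.464e+07 ≈ 0.005104

0.00510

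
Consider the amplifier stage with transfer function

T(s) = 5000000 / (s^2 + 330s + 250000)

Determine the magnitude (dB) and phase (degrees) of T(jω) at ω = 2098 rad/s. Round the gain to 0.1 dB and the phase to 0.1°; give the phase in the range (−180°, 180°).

At s = jω = j2098:
quadratic: (j2098)² + 330·j2098 + 250000 = -4151604 + j692340 → |·| ≈ 4.2089e+06, ∠ ≈ 170.53°
|T| = 5000000 / 4.2089e+06 ≈ 1.188
Gain = 20 log₁₀(1.188) ≈ 1.50 dB
∠T = 0.00° − 170.53° = -170.53°

1.5 dB, -170.5°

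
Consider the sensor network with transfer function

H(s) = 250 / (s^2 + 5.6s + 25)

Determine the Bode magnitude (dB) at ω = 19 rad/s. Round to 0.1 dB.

At s = jω = j19:
quadratic: (j19)² + 5.6·j19 + 25 = -336 + j106.4 → |·| ≈ 352.44, ∠ ≈ 162.43°
|H| = 250 / 352.44 ≈ 0.70934
Gain = 20 log₁₀(0.70934) ≈ -2.98 dB

-3.0 dB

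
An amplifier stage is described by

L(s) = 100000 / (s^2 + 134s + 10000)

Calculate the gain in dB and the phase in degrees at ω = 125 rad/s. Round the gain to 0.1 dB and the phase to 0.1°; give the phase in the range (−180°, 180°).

At s = jω = j125:
quadratic: (j125)² + 134·j125 + 10000 = -5625 + j16750 → |·| ≈ 17669, ∠ ≈ 108.56°
|L| = 100000 / 17669 ≈ 5.6596
Gain = 20 log₁₀(5.6596) ≈ 15.06 dB
∠L = 0.00° − 108.56° = -108.56°

15.1 dB, -108.6°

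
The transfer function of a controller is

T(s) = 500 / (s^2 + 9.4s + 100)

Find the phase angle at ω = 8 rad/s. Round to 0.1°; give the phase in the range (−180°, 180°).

-64.4°

At s = jω = j8:
quadratic: (j8)² + 9.4·j8 + 100 = 36 + j75.2 → |·| ≈ 83.373, ∠ ≈ 64.42°
∠T = 0.00° − 64.42° = -64.42°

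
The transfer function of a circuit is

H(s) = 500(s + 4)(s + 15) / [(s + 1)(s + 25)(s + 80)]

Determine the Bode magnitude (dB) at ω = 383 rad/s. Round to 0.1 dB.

2.1 dB

At s = jω = j383:
zero (s+4): 4 + j383 → |·| = √(4²+383²) = √146705 ≈ 383.02, ∠ = arctan(383/4) ≈ 89.40°
zero (s+15): 15 + j383 → |·| = √(15²+383²) = √146914 ≈ 383.29, ∠ = arctan(383/15) ≈ 87.76°
pole (s+1): 1 + j383 → |·| = √(1²+383²) = √146690 ≈ 383, ∠ = arctan(383/1) ≈ 89.85°
pole (s+25): 25 + j383 → |·| = √(25²+383²) = √147314 ≈ 383.82, ∠ = arctan(383/25) ≈ 86.27°
pole (s+80): 80 + j383 → |·| = √(80²+383²) = √153089 ≈ 391.27, ∠ = arctan(383/80) ≈ 78.20°
|H| = 500 · 1.4681e+05 / 5.7518e+07 ≈ 1.2762
Gain = 20 log₁₀(1.2762) ≈ 2.12 dB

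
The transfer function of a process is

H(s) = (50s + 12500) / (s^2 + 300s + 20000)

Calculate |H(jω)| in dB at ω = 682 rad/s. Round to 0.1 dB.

Substitute s = j682:
Numerator: 50(j682) + 12500 = 12500 + j34100
Denominator: (j682)^2 + 300(j682) + 20000 = -445124 + j204600
|N| = √(12500² + 34100²) ≈ 36319, ∠N ≈ 69.87°
|D| = √(445124² + 204600²) ≈ 4.8989e+05, ∠D ≈ 155.31°
|H| = 36319 / 4.8989e+05 ≈ 0.074137
Gain = 20 log₁₀(0.074137) ≈ -22.60 dB

-22.6 dB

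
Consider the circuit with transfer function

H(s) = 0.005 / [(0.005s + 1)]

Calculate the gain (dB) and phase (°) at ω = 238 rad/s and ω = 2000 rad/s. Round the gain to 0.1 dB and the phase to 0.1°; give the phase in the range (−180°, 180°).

ω = 238: -49.9 dB, -50.0°; ω = 2000: -66.1 dB, -84.3°

At ω = 238 rad/s:
pole (1 + j238·0.005) = 1 + j1.19 → |·| ≈ 1.5544, ∠ ≈ 49.96°
|H| = 0.005 · 1 / (1.5544) ≈ 0.0032167
Gain = 20 log₁₀(0.0032167) ≈ -49.85 dB
∠H = (0°) − (49.96°) = -49.96°

At ω = 2000 rad/s:
pole (1 + j2000·0.005) = 1 + j10 → |·| ≈ 10.05, ∠ ≈ 84.29°
|H| = 0.005 · 1 / (10.05) ≈ 0.00049751
Gain = 20 log₁₀(0.00049751) ≈ -66.06 dB
∠H = (0°) − (84.29°) = -84.29°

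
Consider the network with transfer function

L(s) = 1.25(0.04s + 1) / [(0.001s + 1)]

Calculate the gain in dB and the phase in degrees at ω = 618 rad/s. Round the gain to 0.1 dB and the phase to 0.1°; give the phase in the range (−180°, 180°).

28.4 dB, 56.0°

At ω = 618 rad/s:
zero (1 + j618·0.04) = 1 + j24.72 → |·| ≈ 24.74, ∠ ≈ 87.68°
pole (1 + j618·0.001) = 1 + j0.618 → |·| ≈ 1.1756, ∠ ≈ 31.72°
|L| = 1.25 · 24.74 / (1.1756) ≈ 26.306
Gain = 20 log₁₀(26.306) ≈ 28.40 dB
∠L = (87.68°) − (31.72°) = 55.96°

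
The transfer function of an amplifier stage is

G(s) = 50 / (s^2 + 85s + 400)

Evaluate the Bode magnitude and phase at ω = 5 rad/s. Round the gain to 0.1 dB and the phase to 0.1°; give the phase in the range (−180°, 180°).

-21.1 dB, -48.6°

Substitute s = j5:
Numerator: 50 = 50 + j0
Denominator: (j5)^2 + 85(j5) + 400 = 375 + j425
|N| = √(50² + 0²) ≈ 50, ∠N ≈ 0.00°
|D| = √(375² + 425²) ≈ 566.79, ∠D ≈ 48.58°
|G| = 50 / 566.79 ≈ 0.088216
Gain = 20 log₁₀(0.088216) ≈ -21.09 dB
∠G = 0.00° − 48.58° = -48.58°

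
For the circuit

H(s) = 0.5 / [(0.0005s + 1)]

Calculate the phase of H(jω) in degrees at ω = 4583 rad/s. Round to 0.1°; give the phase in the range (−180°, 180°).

At ω = 4583 rad/s:
pole (1 + j4583·0.0005) = 1 + j2.2915 → |·| ≈ 2.5002, ∠ ≈ 66.42°
∠H = (0°) − (66.42°) = -66.42°

-66.4°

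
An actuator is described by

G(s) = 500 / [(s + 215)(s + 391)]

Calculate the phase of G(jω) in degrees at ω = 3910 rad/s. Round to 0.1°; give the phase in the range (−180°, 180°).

-171.1°

At s = jω = j3910:
pole (s+215): 215 + j3910 → |·| = √(215²+3910²) = √15334325 ≈ 3915.9, ∠ = arctan(3910/215) ≈ 86.85°
pole (s+391): 391 + j3910 → |·| = √(391²+3910²) = √15440981 ≈ 3929.5, ∠ = arctan(3910/391) ≈ 84.29°
∠G = 0.00° − 171.14° = -171.14°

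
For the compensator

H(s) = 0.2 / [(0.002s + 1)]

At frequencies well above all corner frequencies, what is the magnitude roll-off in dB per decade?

Each pole contributes −20 dB/decade at high frequency; each zero contributes +20 dB/decade.
Net: 0 zero(s) − 1 pole(s) → -20 dB/decade.

-20 dB/decade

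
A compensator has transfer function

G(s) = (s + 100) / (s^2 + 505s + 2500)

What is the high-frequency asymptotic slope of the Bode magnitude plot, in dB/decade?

-20 dB/decade

Each pole contributes −20 dB/decade at high frequency; each zero contributes +20 dB/decade.
Net: 1 zero(s) − 2 pole(s) → -20 dB/decade.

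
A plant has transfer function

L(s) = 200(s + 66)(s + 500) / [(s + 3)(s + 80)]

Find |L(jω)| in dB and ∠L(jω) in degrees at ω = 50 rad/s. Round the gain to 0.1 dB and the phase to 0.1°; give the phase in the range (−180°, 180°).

64.9 dB, -75.7°

At s = jω = j50:
zero (s+66): 66 + j50 → |·| = √(66²+50²) = √6856 ≈ 82.801, ∠ = arctan(50/66) ≈ 37.15°
zero (s+500): 500 + j50 → |·| = √(500²+50²) = √252500 ≈ 502.49, ∠ = arctan(50/500) ≈ 5.71°
pole (s+3): 3 + j50 → |·| = √(3²+50²) = √2509 ≈ 50.09, ∠ = arctan(50/3) ≈ 86.57°
pole (s+80): 80 + j50 → |·| = √(80²+50²) = √8900 ≈ 94.34, ∠ = arctan(50/80) ≈ 32.01°
|L| = 200 · 41607 / 4725.5 ≈ 1761
Gain = 20 log₁₀(1761) ≈ 64.92 dB
∠L = 42.86° − 118.58° = -75.72°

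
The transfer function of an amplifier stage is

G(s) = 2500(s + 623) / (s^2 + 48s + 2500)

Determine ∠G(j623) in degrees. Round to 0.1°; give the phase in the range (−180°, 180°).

At s = jω = j623:
zero (s+623): 623 + j623 → |·| = √(623²+623²) = √776258 ≈ 881.06, ∠ = arctan(623/623) ≈ 45.00°
quadratic: (j623)² + 48·j623 + 2500 = -385629 + j29904 → |·| ≈ 3.8679e+05, ∠ ≈ 175.57°
∠G = 45.00° − 175.57° = -130.57°

-130.6°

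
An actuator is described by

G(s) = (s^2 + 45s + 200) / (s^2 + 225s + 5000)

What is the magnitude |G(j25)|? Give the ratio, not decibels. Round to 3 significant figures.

0.169

Substitute s = j25:
Numerator: (j25)^2 + 45(j25) + 200 = -425 + j1125
Denominator: (j25)^2 + 225(j25) + 5000 = 4375 + j5625
|N| = √(425² + 1125²) ≈ 1202.6, ∠N ≈ 110.70°
|D| = √(4375² + 5625²) ≈ 7126.1, ∠D ≈ 52.13°
|G| = 1202.6 / 7126.1 ≈ 0.16876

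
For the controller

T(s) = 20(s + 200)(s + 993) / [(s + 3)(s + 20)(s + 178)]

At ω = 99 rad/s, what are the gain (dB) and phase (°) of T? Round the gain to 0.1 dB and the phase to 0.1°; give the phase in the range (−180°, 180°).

6.8 dB, -163.9°

At s = jω = j99:
zero (s+200): 200 + j99 → |·| = √(200²+99²) = √49801 ≈ 223.16, ∠ = arctan(99/200) ≈ 26.34°
zero (s+993): 993 + j99 → |·| = √(993²+99²) = √995850 ≈ 997.92, ∠ = arctan(99/993) ≈ 5.69°
pole (s+3): 3 + j99 → |·| = √(3²+99²) = √9810 ≈ 99.045, ∠ = arctan(99/3) ≈ 88.26°
pole (s+20): 20 + j99 → |·| = √(20²+99²) = √10201 ≈ 101, ∠ = arctan(99/20) ≈ 78.58°
pole (s+178): 178 + j99 → |·| = √(178²+99²) = √41485 ≈ 203.68, ∠ = arctan(99/178) ≈ 29.08°
|T| = 20 · 2.227e+05 / 2.0375e+06 ≈ 2.186
Gain = 20 log₁₀(2.186) ≈ 6.79 dB
∠T = 32.03° − 195.92° = -163.89°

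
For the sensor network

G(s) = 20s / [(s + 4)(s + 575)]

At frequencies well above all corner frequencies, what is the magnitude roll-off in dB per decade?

-20 dB/decade

Each pole contributes −20 dB/decade at high frequency; each zero contributes +20 dB/decade.
Net: 1 zero(s) − 2 pole(s) → -20 dB/decade.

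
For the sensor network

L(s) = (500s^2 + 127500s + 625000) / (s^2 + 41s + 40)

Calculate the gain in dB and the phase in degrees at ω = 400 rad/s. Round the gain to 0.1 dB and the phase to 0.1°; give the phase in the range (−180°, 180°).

55.4 dB, -26.9°

Substitute s = j400:
Numerator: 500(j400)^2 + 127500(j400) + 625000 = -79375000 + j51000000
Denominator: (j400)^2 + 41(j400) + 40 = -159960 + j16400
|N| = √(79375000² + 51000000²) ≈ 9.4347e+07, ∠N ≈ 147.28°
|D| = √(159960² + 16400²) ≈ 1.608e+05, ∠D ≈ 174.15°
|L| = 9.4347e+07 / 1.608e+05 ≈ 586.74
Gain = 20 log₁₀(586.74) ≈ 55.37 dB
∠L = 147.28° − 174.15° = -26.87°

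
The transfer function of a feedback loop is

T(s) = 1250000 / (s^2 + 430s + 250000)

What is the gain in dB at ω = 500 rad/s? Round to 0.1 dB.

15.3 dB

At s = jω = j500:
quadratic: (j500)² + 430·j500 + 250000 = 0 + j215000 → |·| ≈ 2.15e+05, ∠ ≈ 90.00°
|T| = 1250000 / 2.15e+05 ≈ 5.814
Gain = 20 log₁₀(5.814) ≈ 15.29 dB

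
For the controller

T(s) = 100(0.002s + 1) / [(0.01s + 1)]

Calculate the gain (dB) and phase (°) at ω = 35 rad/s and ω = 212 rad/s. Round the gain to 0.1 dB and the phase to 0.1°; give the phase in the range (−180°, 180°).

At ω = 35 rad/s:
zero (1 + j35·0.002) = 1 + j0.07 → |·| ≈ 1.0024, ∠ ≈ 4.00°
pole (1 + j35·0.01) = 1 + j0.35 → |·| ≈ 1.0595, ∠ ≈ 19.29°
|T| = 100 · 1.0024 / (1.0595) ≈ 94.611
Gain = 20 log₁₀(94.611) ≈ 39.52 dB
∠T = (4.00°) − (19.29°) = -15.29°

At ω = 212 rad/s:
zero (1 + j212·0.002) = 1 + j0.424 → |·| ≈ 1.0862, ∠ ≈ 22.98°
pole (1 + j212·0.01) = 1 + j2.12 → |·| ≈ 2.344, ∠ ≈ 64.75°
|T| = 100 · 1.0862 / (2.344) ≈ 46.34
Gain = 20 log₁₀(46.34) ≈ 33.32 dB
∠T = (22.98°) − (64.75°) = -41.77°

ω = 35: 39.5 dB, -15.3°; ω = 212: 33.3 dB, -41.8°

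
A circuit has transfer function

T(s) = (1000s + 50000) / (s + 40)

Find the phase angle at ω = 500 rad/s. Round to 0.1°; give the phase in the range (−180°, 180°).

-1.1°

Substitute s = j500:
Numerator: 1000(j500) + 50000 = 50000 + j500000
Denominator: (j500) + 40 = 40 + j500
|N| = √(50000² + 500000²) ≈ 5.0249e+05, ∠N ≈ 84.29°
|D| = √(40² + 500²) ≈ 501.6, ∠D ≈ 85.43°
∠T = 84.29° − 85.43° = -1.14°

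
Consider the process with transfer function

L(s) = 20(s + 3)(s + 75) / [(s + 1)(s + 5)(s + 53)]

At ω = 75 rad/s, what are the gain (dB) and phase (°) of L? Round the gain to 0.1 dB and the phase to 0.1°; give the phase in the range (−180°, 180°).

-10.2 dB, -97.5°

At s = jω = j75:
zero (s+3): 3 + j75 → |·| = √(3²+75²) = √5634 ≈ 75.06, ∠ = arctan(75/3) ≈ 87.71°
zero (s+75): 75 + j75 → |·| = √(75²+75²) = √11250 ≈ 106.07, ∠ = arctan(75/75) ≈ 45.00°
pole (s+1): 1 + j75 → |·| = √(1²+75²) = √5626 ≈ 75.007, ∠ = arctan(75/1) ≈ 89.24°
pole (s+5): 5 + j75 → |·| = √(5²+75²) = √5650 ≈ 75.166, ∠ = arctan(75/5) ≈ 86.19°
pole (s+53): 53 + j75 → |·| = √(53²+75²) = √8434 ≈ 91.837, ∠ = arctan(75/53) ≈ 54.75°
|L| = 20 · 7961.6 / 5.1777e+05 ≈ 0.30753
Gain = 20 log₁₀(0.30753) ≈ -10.24 dB
∠L = 132.71° − 230.18° = -97.47°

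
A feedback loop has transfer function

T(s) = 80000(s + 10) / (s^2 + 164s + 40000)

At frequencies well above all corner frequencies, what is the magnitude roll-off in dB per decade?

Each pole contributes −20 dB/decade at high frequency; each zero contributes +20 dB/decade.
Net: 1 zero(s) − 2 pole(s) → -20 dB/decade.

-20 dB/decade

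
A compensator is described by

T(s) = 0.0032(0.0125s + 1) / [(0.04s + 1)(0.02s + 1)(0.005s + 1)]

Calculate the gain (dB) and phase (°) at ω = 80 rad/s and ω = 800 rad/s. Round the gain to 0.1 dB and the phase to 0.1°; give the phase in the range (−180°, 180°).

At ω = 80 rad/s:
zero (1 + j80·0.0125) = 1 + j1 → |·| ≈ 1.4142, ∠ ≈ 45.00°
pole (1 + j80·0.04) = 1 + j3.2 → |·| ≈ 3.3526, ∠ ≈ 72.65°
pole (1 + j80·0.02) = 1 + j1.6 → |·| ≈ 1.8868, ∠ ≈ 57.99°
pole (1 + j80·0.005) = 1 + j0.4 → |·| ≈ 1.077, ∠ ≈ 21.80°
|T| = 0.0032 · 1.4142 / (3.3526 · 1.8868 · 1.077) ≈ 0.00066426
Gain = 20 log₁₀(0.00066426) ≈ -63.55 dB
∠T = (45.00°) − (72.65° + 57.99° + 21.80°) = -107.44°

At ω = 800 rad/s:
zero (1 + j800·0.0125) = 1 + j10 → |·| ≈ 10.05, ∠ ≈ 84.29°
pole (1 + j800·0.04) = 1 + j32 → |·| ≈ 32.016, ∠ ≈ 88.21°
pole (1 + j800·0.02) = 1 + j16 → |·| ≈ 16.031, ∠ ≈ 86.42°
pole (1 + j800·0.005) = 1 + j4 → |·| ≈ 4.1231, ∠ ≈ 75.96°
|T| = 0.0032 · 10.05 / (32.016 · 16.031 · 4.1231) ≈ 1.5197e-05
Gain = 20 log₁₀(1.5197e-05) ≈ -96.36 dB
∠T = (84.29°) − (88.21° + 86.42° + 75.96°) = -166.30°

ω = 80: -63.6 dB, -107.4°; ω = 800: -96.4 dB, -166.3°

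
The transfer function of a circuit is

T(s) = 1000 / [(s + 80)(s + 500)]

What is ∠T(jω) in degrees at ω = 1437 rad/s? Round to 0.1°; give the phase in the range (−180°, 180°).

-157.6°

At s = jω = j1437:
pole (s+80): 80 + j1437 → |·| = √(80²+1437²) = √2071369 ≈ 1439.2, ∠ = arctan(1437/80) ≈ 86.81°
pole (s+500): 500 + j1437 → |·| = √(500²+1437²) = √2314969 ≈ 1521.5, ∠ = arctan(1437/500) ≈ 70.81°
∠T = 0.00° − 157.62° = -157.62°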